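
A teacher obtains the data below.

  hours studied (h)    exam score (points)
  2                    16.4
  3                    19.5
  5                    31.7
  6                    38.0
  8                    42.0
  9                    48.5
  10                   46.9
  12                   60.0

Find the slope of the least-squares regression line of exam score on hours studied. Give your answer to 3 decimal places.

4.196

n = 8, Σx = 55, Σy = 303, Σxy = 2439.3, Σx² = 463
Sxx = Σx² − (Σx)²/n = 463 − 378.125 = 84.875
Sxy = Σxy − (Σx)(Σy)/n = 2439.3 − 2083.125 = 356.175
b = Sxy/Sxx = 356.175/84.875 = 4.196465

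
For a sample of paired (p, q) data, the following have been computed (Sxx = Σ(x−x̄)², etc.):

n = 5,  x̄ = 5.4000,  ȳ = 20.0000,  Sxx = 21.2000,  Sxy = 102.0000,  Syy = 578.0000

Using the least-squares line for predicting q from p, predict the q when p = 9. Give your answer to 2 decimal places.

b = Sxy/Sxx = 102/21.2 = 4.811321
a = ȳ − b·x̄ = 20 − 4.811321·5.4 = -5.981132
ŷ(9) = a + b·9 = -5.981132 + 4.811321·9 = 37.320755

37.32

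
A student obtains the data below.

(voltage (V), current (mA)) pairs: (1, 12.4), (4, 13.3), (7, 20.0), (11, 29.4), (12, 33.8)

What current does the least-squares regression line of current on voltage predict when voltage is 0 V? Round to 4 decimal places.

n = 5, Σx = 35, Σy = 108.9, Σxy = 934.6, Σx² = 331
Sxx = Σx² − (Σx)²/n = 331 − 245 = 86
Sxy = Σxy − (Σx)(Σy)/n = 934.6 − 762.3 = 172.3
b = Sxy/Sxx = 172.3/86 = 2.003488
a = ȳ − b·x̄ = 21.78 − 2.003488·7 = 7.755581
ŷ(0) = a + b·0 = 7.755581 + 2.003488·0 = 7.755581

7.7556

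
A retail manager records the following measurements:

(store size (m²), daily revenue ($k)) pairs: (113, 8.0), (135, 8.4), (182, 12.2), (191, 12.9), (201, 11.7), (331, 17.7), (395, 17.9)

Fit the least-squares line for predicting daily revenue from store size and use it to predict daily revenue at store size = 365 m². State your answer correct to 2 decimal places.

17.98

n = 7, Σx = 1548, Σy = 88.8, Σxy = 22003.2, Σx² = 406586
Sxx = Σx² − (Σx)²/n = 406586 − 342329.142857 = 64256.857143
Sxy = Σxy − (Σx)(Σy)/n = 22003.2 − 19637.485714 = 2365.714286
b = Sxy/Sxx = 2365.714286/64256.857143 = 0.036817
a = ȳ − b·x̄ = 12.685714 − 0.036817·221.142857 = 4.544002
ŷ(365) = a + b·365 = 4.544002 + 0.036817·365 = 17.982035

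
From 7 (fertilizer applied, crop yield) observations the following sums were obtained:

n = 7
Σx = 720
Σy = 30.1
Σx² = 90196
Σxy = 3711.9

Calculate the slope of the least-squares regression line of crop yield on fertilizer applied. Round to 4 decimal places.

0.0382

Sxx = Σx² − (Σx)²/n = 90196 − 74057.142857 = 16138.857143
Sxy = Σxy − (Σx)(Σy)/n = 3711.9 − 3096 = 615.9
b = Sxy/Sxx = 615.9/16138.857143 = 0.038163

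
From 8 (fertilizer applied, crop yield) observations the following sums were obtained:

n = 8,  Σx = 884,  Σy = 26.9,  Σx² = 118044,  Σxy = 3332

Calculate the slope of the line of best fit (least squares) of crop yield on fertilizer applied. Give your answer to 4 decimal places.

Sxx = Σx² − (Σx)²/n = 118044 − 97682 = 20362
Sxy = Σxy − (Σx)(Σy)/n = 3332 − 2972.45 = 359.55
b = Sxy/Sxx = 359.55/20362 = 0.017658

0.0177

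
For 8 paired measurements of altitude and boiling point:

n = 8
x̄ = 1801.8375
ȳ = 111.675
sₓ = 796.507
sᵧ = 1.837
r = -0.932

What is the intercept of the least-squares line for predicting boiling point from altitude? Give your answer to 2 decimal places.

b = r · sᵧ/sₓ = -0.932 · 1.837/796.507 = -0.002149
a = ȳ − b·x̄ = 111.675 − (-0.002149)·1801.8375 = 115.548032

115.55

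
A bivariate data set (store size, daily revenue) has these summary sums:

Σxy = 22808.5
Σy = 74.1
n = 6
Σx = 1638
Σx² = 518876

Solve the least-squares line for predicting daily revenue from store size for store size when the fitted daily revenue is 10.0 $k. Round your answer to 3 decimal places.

207.670

Sxx = Σx² − (Σx)²/n = 518876 − 447174 = 71702
Sxy = Σxy − (Σx)(Σy)/n = 22808.5 − 20229.3 = 2579.2
b = Sxy/Sxx = 2579.2/71702 = 0.035971
a = ȳ − b·x̄ = 12.35 − 0.035971·273 = 2.529889
Set a + b·x = 10.0: x = (10.0 − 2.529889) / 0.035971 = 207.669781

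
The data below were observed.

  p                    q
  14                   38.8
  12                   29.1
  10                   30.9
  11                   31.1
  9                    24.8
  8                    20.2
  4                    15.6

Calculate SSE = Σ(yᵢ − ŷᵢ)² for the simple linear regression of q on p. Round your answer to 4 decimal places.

n = 7, Σx = 68, Σy = 190.5, Σxy = 1990.7, Σx² = 722, Σy² = 5540.71
Sxx = Σx² − (Σx)²/n = 722 − 660.571429 = 61.428571
Sxy = Σxy − (Σx)(Σy)/n = 1990.7 − 1850.571429 = 140.128571
Syy = Σy² − (Σy)²/n = 5540.71 − 5184.321429 = 356.388571
b = Sxy/Sxx = 140.128571/61.428571 = 2.281163
SSE = Syy − b·Sxy = 356.388571 − 2.281163·140.128571 = 36.732488

36.7325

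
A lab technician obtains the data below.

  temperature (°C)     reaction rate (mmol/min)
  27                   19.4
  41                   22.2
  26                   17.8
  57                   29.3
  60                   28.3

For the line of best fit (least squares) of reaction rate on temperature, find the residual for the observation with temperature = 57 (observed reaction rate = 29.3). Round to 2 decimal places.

1.20

n = 5, Σx = 211, Σy = 117, Σxy = 5264.9, Σx² = 9935
Sxx = Σx² − (Σx)²/n = 9935 − 8904.2 = 1030.8
Sxy = Σxy − (Σx)(Σy)/n = 5264.9 − 4937.4 = 327.5
b = Sxy/Sxx = 327.5/1030.8 = 0.317714
a = ȳ − b·x̄ = 23.4 − 0.317714·42.2 = 9.992452
ŷ(57) = 9.992452 + 0.317714·57 = 28.102173
residual = y − ŷ = 29.3 − 28.102173 = 1.197827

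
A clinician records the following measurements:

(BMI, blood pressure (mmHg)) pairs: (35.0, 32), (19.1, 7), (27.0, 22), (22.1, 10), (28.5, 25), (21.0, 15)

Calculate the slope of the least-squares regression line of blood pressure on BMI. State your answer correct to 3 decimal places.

n = 6, Σx = 152.7, Σy = 111, Σxy = 3096.2, Σx² = 4060.47
Sxx = Σx² − (Σx)²/n = 4060.47 − 3886.215 = 174.255
Sxy = Σxy − (Σx)(Σy)/n = 3096.2 − 2824.95 = 271.25
b = Sxy/Sxx = 271.25/174.255 = 1.556627

1.557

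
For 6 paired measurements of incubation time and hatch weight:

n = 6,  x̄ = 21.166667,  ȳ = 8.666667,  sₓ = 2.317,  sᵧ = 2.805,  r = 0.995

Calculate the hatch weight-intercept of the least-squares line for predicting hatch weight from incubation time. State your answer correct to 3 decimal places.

-16.830

b = r · sᵧ/sₓ = 0.995 · 2.805/2.317 = 1.204564
a = ȳ − b·x̄ = 8.666667 − 1.204564·21.166667 = -16.829940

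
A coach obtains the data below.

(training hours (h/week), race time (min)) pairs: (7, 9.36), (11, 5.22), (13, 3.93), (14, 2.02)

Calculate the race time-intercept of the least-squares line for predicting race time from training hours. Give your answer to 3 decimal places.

16.344

n = 4, Σx = 45, Σy = 20.53, Σxy = 202.31, Σx² = 535
Sxx = Σx² − (Σx)²/n = 535 − 506.25 = 28.75
Sxy = Σxy − (Σx)(Σy)/n = 202.31 − 230.9625 = -28.6525
b = Sxy/Sxx = -28.6525/28.75 = -0.996609
a = ȳ − b·x̄ = 5.1325 − (-0.996609)·11.25 = 16.344348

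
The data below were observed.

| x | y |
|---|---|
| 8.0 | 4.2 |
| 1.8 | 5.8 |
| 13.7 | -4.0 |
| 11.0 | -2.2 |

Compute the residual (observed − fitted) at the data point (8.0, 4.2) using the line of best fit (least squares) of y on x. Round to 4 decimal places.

2.7098

n = 4, Σx = 34.5, Σy = 3.8, Σxy = -34.96, Σx² = 375.93
Sxx = Σx² − (Σx)²/n = 375.93 − 297.5625 = 78.3675
Sxy = Σxy − (Σx)(Σy)/n = -34.96 − 32.775 = -67.735
b = Sxy/Sxx = -67.735/78.3675 = -0.864325
a = ȳ − b·x̄ = 0.95 − (-0.864325)·8.625 = 8.404804
ŷ(8.0) = 8.404804 + (-0.864325)·8 = 1.490203
residual = y − ŷ = 4.2 − 1.490203 = 2.709797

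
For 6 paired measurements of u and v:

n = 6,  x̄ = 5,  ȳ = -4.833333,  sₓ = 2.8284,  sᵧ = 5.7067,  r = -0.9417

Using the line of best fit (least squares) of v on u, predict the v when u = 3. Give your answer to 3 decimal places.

b = r · sᵧ/sₓ = -0.9417 · 5.7067/2.8284 = -1.900014
a = ȳ − b·x̄ = -4.833333 − (-1.900014)·5 = 4.666737
ŷ(3) = a + b·3 = 4.666737 + (-1.900014)·3 = -1.033305

-1.033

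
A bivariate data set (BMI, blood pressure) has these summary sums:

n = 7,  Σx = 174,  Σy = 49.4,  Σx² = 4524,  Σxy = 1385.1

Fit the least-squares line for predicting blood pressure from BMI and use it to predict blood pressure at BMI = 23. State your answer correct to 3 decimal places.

Sxx = Σx² − (Σx)²/n = 4524 − 4325.142857 = 198.857143
Sxy = Σxy − (Σx)(Σy)/n = 1385.1 − 1227.942857 = 157.157143
b = Sxy/Sxx = 157.157143/198.857143 = 0.790302
a = ȳ − b·x̄ = 7.057143 − 0.790302·24.857143 = -12.5875
ŷ(23) = a + b·23 = -12.5875 + 0.790302·23 = 5.589440

5.589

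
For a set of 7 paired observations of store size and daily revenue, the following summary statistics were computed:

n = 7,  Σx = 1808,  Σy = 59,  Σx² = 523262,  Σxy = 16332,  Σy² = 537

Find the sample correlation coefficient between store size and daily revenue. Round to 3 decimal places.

Sxx = Σx² − (Σx)²/n = 523262 − 466980.571429 = 56281.428571
Sxy = Σxy − (Σx)(Σy)/n = 16332 − 15238.857143 = 1093.142857
Syy = Σy² − (Σy)²/n = 537 − 497.285714 = 39.714286
r = Sxy/√(Sxx·Syy) = 1093.142857/√(2235176.734694) = 1093.142857/1495.050747 = 0.731174

0.731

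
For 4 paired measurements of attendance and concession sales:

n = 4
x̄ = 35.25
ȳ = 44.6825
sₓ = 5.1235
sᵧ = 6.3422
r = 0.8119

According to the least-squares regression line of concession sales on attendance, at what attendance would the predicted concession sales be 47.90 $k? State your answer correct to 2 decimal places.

38.45

b = r · sᵧ/sₓ = 0.8119 · 6.3422/5.1235 = 1.005022
a = ȳ − b·x̄ = 44.6825 − 1.005022·35.25 = 9.255461
Set a + b·x = 47.90: x = (47.90 − 9.255461) / 1.005022 = 38.451421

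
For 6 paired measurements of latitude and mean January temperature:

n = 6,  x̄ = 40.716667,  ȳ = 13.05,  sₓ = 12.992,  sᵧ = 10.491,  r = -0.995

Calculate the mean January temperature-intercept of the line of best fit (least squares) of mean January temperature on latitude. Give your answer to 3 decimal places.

45.764

b = r · sᵧ/sₓ = -0.995 · 10.491/12.992 = -0.803459
a = ȳ − b·x̄ = 13.05 − (-0.803459)·40.716667 = 45.764190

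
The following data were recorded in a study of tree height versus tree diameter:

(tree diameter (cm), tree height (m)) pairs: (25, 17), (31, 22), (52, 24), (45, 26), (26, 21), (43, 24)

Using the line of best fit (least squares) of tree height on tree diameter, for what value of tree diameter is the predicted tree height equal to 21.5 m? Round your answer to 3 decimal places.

n = 6, Σx = 222, Σy = 134, Σxy = 5103, Σx² = 8840
Sxx = Σx² − (Σx)²/n = 8840 − 8214 = 626
Sxy = Σxy − (Σx)(Σy)/n = 5103 − 4958 = 145
b = Sxy/Sxx = 145/626 = 0.231629
a = ȳ − b·x̄ = 22.333333 − 0.231629·37 = 13.763046
Set a + b·x = 21.5: x = (21.5 − 13.763046) / 0.231629 = 33.402299

33.402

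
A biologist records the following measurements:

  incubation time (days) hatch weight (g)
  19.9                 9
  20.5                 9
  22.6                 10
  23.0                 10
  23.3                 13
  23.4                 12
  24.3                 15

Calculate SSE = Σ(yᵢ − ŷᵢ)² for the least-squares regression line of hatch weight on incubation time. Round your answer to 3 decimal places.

n = 7, Σx = 157, Σy = 78, Σxy = 1767.8, Σx² = 3536.96, Σy² = 900
Sxx = Σx² − (Σx)²/n = 3536.96 − 3521.285714 = 15.674286
Sxy = Σxy − (Σx)(Σy)/n = 1767.8 − 1749.428571 = 18.371429
Syy = Σy² − (Σy)²/n = 900 − 869.142857 = 30.857143
b = Sxy/Sxx = 18.371429/15.674286 = 1.172074
SSE = Syy − b·Sxy = 30.857143 − 1.172074·18.371429 = 9.324462

9.324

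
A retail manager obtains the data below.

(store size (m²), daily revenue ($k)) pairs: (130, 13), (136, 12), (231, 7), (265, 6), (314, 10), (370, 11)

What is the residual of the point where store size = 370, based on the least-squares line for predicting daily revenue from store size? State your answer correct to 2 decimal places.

n = 6, Σx = 1446, Σy = 59, Σxy = 13739, Σx² = 394478
Sxx = Σx² − (Σx)²/n = 394478 − 348486 = 45992
Sxy = Σxy − (Σx)(Σy)/n = 13739 − 14219 = -480
b = Sxy/Sxx = -480/45992 = -0.010437
a = ȳ − b·x̄ = 9.833333 − (-0.010437)·241 = 12.348553
ŷ(370) = 12.348553 + (-0.010437)·370 = 8.487012
residual = y − ŷ = 11 − 8.487012 = 2.512988

2.51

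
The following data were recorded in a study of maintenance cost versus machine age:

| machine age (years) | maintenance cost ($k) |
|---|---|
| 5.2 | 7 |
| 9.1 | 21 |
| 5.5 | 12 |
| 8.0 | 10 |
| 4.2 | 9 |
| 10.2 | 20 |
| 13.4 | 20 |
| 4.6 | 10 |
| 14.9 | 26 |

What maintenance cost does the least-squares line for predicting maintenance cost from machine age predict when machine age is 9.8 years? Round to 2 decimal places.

n = 9, Σx = 75.1, Σy = 135, Σxy = 1316.7, Σx² = 748.51
Sxx = Σx² − (Σx)²/n = 748.51 − 626.667778 = 121.842222
Sxy = Σxy − (Σx)(Σy)/n = 1316.7 − 1126.5 = 190.2
b = Sxy/Sxx = 190.2/121.842222 = 1.561035
a = ȳ − b·x̄ = 15 − 1.561035·8.344444 = 1.974028
ŷ(9.8) = a + b·9.8 = 1.974028 + 1.561035·9.8 = 17.272173

17.27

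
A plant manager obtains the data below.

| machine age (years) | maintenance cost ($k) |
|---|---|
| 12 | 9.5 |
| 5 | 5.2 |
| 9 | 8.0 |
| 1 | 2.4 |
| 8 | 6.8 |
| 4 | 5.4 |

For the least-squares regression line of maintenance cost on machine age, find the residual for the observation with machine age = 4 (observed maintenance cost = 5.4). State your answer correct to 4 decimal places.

0.7301

n = 6, Σx = 39, Σy = 37.3, Σxy = 290.4, Σx² = 331
Sxx = Σx² − (Σx)²/n = 331 − 253.5 = 77.5
Sxy = Σxy − (Σx)(Σy)/n = 290.4 − 242.45 = 47.95
b = Sxy/Sxx = 47.95/77.5 = 0.618710
a = ȳ − b·x̄ = 6.216667 − 0.618710·6.5 = 2.195054
ŷ(4) = 2.195054 + 0.618710·4 = 4.669892
residual = y − ŷ = 5.4 − 4.669892 = 0.730108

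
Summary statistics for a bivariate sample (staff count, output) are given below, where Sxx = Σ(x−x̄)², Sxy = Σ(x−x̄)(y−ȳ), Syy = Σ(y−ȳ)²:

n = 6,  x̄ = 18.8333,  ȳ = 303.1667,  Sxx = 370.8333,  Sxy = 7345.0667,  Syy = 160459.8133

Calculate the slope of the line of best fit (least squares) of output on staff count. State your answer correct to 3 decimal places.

b = Sxy/Sxx = 7345.0667/370.8333 = 19.806923

19.807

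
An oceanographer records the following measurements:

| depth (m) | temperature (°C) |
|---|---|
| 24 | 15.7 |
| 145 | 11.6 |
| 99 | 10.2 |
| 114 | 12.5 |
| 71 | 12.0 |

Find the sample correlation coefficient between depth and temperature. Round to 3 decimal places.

-0.729

n = 5, Σx = 453, Σy = 62, Σxy = 5345.6, Σx² = 49439, Σy² = 785.34
Sxx = Σx² − (Σx)²/n = 49439 − 41041.8 = 8397.2
Sxy = Σxy − (Σx)(Σy)/n = 5345.6 − 5617.2 = -271.6
Syy = Σy² − (Σy)²/n = 785.34 − 768.8 = 16.54
r = Sxy/√(Sxx·Syy) = -271.6/√(138889.688) = -271.6/372.679068 = -0.728777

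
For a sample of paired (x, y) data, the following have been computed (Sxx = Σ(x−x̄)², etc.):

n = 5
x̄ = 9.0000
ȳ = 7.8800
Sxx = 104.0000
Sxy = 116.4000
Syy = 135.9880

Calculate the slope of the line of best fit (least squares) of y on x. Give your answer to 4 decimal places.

b = Sxy/Sxx = 116.4/104 = 1.119231

1.1192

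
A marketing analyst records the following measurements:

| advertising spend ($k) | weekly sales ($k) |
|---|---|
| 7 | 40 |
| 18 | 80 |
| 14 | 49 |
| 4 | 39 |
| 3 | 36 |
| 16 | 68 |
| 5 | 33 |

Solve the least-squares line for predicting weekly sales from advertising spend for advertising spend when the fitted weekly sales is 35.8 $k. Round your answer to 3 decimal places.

n = 7, Σx = 67, Σy = 345, Σxy = 3923, Σx² = 875
Sxx = Σx² − (Σx)²/n = 875 − 641.285714 = 233.714286
Sxy = Σxy − (Σx)(Σy)/n = 3923 − 3302.142857 = 620.857143
b = Sxy/Sxx = 620.857143/233.714286 = 2.656479
a = ȳ − b·x̄ = 49.285714 − 2.656479·9.571429 = 23.859413
Set a + b·x = 35.8: x = (35.8 − 23.859413) / 2.656479 = 4.494892

4.495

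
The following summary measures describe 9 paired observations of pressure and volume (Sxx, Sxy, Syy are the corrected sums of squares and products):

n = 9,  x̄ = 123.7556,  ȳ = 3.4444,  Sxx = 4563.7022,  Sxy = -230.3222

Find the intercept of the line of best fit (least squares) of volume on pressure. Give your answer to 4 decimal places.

b = Sxy/Sxx = -230.3222/4563.7022 = -0.050468
a = ȳ − b·x̄ = 3.4444 − (-0.050468)·123.7556 = 9.690132

9.6901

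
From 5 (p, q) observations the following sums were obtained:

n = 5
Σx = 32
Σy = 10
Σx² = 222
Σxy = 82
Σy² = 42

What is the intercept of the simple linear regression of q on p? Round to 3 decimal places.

-4.698

Sxx = Σx² − (Σx)²/n = 222 − 204.8 = 17.2
Sxy = Σxy − (Σx)(Σy)/n = 82 − 64 = 18
b = Sxy/Sxx = 18/17.2 = 1.046512
a = ȳ − b·x̄ = 2 − 1.046512·6.4 = -4.697674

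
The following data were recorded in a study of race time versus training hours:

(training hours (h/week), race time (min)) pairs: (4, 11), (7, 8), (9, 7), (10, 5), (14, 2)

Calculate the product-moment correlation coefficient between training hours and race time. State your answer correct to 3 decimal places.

-0.993

n = 5, Σx = 44, Σy = 33, Σxy = 241, Σx² = 442, Σy² = 263
Sxx = Σx² − (Σx)²/n = 442 − 387.2 = 54.8
Sxy = Σxy − (Σx)(Σy)/n = 241 − 290.4 = -49.4
Syy = Σy² − (Σy)²/n = 263 − 217.8 = 45.2
r = Sxy/√(Sxx·Syy) = -49.4/√(2476.96) = -49.4/49.769067 = -0.992584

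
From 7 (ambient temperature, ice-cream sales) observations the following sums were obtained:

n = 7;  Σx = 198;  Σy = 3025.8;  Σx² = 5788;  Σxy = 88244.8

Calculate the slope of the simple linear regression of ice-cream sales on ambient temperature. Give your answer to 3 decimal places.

Sxx = Σx² − (Σx)²/n = 5788 − 5600.571429 = 187.428571
Sxy = Σxy − (Σx)(Σy)/n = 88244.8 − 85586.914286 = 2657.885714
b = Sxy/Sxx = 2657.885714/187.428571 = 14.180793

14.181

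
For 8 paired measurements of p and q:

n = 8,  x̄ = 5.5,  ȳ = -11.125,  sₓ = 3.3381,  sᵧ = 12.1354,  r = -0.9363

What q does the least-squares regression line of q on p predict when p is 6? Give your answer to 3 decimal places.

-12.827

b = r · sᵧ/sₓ = -0.9363 · 12.1354/3.3381 = -3.403845
a = ȳ − b·x̄ = -11.125 − (-3.403845)·5.5 = 7.596148
ŷ(6) = a + b·6 = 7.596148 + (-3.403845)·6 = -12.826923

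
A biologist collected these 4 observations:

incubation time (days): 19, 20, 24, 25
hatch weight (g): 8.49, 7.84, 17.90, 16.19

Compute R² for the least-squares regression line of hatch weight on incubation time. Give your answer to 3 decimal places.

n = 4, Σx = 88, Σy = 50.42, Σxy = 1152.46, Σx² = 1962, Σy² = 716.0718
Sxx = Σx² − (Σx)²/n = 1962 − 1936 = 26
Sxy = Σxy − (Σx)(Σy)/n = 1152.46 − 1109.24 = 43.22
Syy = Σy² − (Σy)²/n = 716.0718 − 635.5441 = 80.5277
R² = Sxy²/(Sxx·Syy) = (43.22)²/(26·80.5277) = 0.892177

0.892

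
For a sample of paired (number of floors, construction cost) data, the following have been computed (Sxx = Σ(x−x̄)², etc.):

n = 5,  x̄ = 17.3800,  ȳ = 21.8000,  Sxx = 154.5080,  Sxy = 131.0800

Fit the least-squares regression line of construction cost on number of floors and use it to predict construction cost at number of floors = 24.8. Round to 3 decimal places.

28.095

b = Sxy/Sxx = 131.08/154.508 = 0.848370
a = ȳ − b·x̄ = 21.8 − 0.848370·17.38 = 7.055324
ŷ(24.8) = a + b·24.8 = 7.055324 + 0.848370·24.8 = 28.094908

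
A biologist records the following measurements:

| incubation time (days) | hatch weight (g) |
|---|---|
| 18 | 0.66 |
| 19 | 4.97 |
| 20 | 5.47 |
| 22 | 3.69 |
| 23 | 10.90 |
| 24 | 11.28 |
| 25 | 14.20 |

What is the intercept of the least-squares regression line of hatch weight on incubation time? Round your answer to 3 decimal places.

-28.630

n = 7, Σx = 151, Σy = 51.17, Σxy = 1173.31, Σx² = 3299
Sxx = Σx² − (Σx)²/n = 3299 − 3257.285714 = 41.714286
Sxy = Σxy − (Σx)(Σy)/n = 1173.31 − 1103.81 = 69.5
b = Sxy/Sxx = 69.5/41.714286 = 1.666096
a = ȳ − b·x̄ = 7.31 − 1.666096·21.571429 = -28.630068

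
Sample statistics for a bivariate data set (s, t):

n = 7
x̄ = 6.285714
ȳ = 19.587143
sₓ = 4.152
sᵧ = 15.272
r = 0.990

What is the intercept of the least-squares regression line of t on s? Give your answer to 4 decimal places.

-3.3019

b = r · sᵧ/sₓ = 0.99 · 15.272/4.152 = 3.641445
a = ȳ − b·x̄ = 19.587143 − 3.641445·6.285714 = -3.301939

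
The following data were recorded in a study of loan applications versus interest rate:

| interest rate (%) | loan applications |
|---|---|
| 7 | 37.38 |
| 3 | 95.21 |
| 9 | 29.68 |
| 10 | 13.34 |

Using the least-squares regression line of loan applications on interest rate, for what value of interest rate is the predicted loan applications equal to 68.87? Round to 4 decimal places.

n = 4, Σx = 29, Σy = 175.61, Σxy = 947.81, Σx² = 239
Sxx = Σx² − (Σx)²/n = 239 − 210.25 = 28.75
Sxy = Σxy − (Σx)(Σy)/n = 947.81 − 1273.1725 = -325.3625
b = Sxy/Sxx = -325.3625/28.75 = -11.316957
a = ȳ − b·x̄ = 43.9025 − (-11.316957)·7.25 = 125.950435
Set a + b·x = 68.87: x = (68.87 − 125.950435) / (-11.316957) = 5.043797

5.0438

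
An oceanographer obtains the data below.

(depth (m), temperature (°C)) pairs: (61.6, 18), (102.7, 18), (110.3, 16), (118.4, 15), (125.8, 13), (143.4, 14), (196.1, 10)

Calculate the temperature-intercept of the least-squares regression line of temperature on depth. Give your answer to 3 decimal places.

22.720

n = 7, Σx = 858.3, Σy = 104, Σxy = 12102.2, Σx² = 115370.91
Sxx = Σx² − (Σx)²/n = 115370.91 − 105239.841429 = 10131.068571
Sxy = Σxy − (Σx)(Σy)/n = 12102.2 − 12751.885714 = -649.685714
b = Sxy/Sxx = -649.685714/10131.068571 = -0.064128
a = ȳ − b·x̄ = 14.857143 − (-0.064128)·122.614286 = 22.720158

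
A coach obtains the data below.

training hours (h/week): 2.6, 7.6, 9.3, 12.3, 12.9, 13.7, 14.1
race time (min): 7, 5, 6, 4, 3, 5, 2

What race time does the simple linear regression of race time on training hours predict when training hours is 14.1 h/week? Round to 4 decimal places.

3.3218

n = 7, Σx = 72.5, Σy = 32, Σxy = 296.6, Σx² = 855.21
Sxx = Σx² − (Σx)²/n = 855.21 − 750.892857 = 104.317143
Sxy = Σxy − (Σx)(Σy)/n = 296.6 − 331.428571 = -34.828571
b = Sxy/Sxx = -34.828571/104.317143 = -0.333872
a = ȳ − b·x̄ = 4.571429 − (-0.333872)·10.357143 = 8.029388
ŷ(14.1) = a + b·14.1 = 8.029388 + (-0.333872)·14.1 = 3.321793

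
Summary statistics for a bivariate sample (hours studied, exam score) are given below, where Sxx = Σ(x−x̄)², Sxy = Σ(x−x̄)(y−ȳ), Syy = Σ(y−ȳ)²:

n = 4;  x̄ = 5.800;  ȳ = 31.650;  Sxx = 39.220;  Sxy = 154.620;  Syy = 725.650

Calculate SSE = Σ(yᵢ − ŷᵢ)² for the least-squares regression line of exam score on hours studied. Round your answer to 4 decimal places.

b = Sxy/Sxx = 154.62/39.22 = 3.942376
SSE = Syy − b·Sxy = 725.65 − 3.942376·154.62 = 116.079771

116.0798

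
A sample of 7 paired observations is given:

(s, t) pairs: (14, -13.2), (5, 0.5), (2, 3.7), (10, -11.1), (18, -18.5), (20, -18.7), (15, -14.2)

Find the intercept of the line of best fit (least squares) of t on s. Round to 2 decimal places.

5.48

n = 7, Σx = 84, Σy = -71.5, Σxy = -1205.9, Σx² = 1274
Sxx = Σx² − (Σx)²/n = 1274 − 1008 = 266
Sxy = Σxy − (Σx)(Σy)/n = -1205.9 − (-858) = -347.9
b = Sxy/Sxx = -347.9/266 = -1.307895
a = ȳ − b·x̄ = -10.214286 − (-1.307895)·12 = 5.480451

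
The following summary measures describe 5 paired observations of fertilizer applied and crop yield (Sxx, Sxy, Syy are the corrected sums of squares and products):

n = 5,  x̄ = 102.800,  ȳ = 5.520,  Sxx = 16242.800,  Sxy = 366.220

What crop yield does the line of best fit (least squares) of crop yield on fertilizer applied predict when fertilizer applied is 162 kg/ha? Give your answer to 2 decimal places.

6.85

b = Sxy/Sxx = 366.22/16242.8 = 0.022547
a = ȳ − b·x̄ = 5.52 − 0.022547·102.8 = 3.202209
ŷ(162) = a + b·162 = 3.202209 + 0.022547·162 = 6.854759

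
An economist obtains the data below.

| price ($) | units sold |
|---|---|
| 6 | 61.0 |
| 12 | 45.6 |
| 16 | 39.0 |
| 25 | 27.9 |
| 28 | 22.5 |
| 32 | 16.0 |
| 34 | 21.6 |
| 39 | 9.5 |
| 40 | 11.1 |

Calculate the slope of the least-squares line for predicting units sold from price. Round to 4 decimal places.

-1.3960

n = 9, Σx = 232, Σy = 254.2, Σxy = 4925.6, Σx² = 7146
Sxx = Σx² − (Σx)²/n = 7146 − 5980.444444 = 1165.555556
Sxy = Σxy − (Σx)(Σy)/n = 4925.6 − 6552.711111 = -1627.111111
b = Sxy/Sxx = -1627.111111/1165.555556 = -1.395996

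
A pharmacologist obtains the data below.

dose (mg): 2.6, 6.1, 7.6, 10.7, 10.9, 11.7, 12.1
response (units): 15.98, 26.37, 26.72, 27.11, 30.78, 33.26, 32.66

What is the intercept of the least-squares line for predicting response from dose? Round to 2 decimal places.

13.91

n = 7, Σx = 61.7, Σy = 192.88, Σxy = 1815.384, Σx² = 618.33
Sxx = Σx² − (Σx)²/n = 618.33 − 543.841429 = 74.488571
Sxy = Σxy − (Σx)(Σy)/n = 1815.384 − 1700.099429 = 115.284571
b = Sxy/Sxx = 115.284571/74.488571 = 1.547681
a = ȳ − b·x̄ = 27.554286 − 1.547681·8.814286 = 13.912580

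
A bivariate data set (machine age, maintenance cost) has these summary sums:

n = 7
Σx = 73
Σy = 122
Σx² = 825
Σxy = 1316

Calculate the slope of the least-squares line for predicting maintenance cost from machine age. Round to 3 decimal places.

Sxx = Σx² − (Σx)²/n = 825 − 761.285714 = 63.714286
Sxy = Σxy − (Σx)(Σy)/n = 1316 − 1272.285714 = 43.714286
b = Sxy/Sxx = 43.714286/63.714286 = 0.686099

0.686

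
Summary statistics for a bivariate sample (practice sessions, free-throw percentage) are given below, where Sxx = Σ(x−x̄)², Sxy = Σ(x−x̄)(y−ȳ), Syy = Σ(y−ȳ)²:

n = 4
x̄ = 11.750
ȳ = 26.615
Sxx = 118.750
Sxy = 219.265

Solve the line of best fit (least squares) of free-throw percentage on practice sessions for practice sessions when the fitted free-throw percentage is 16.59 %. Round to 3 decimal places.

b = Sxy/Sxx = 219.265/118.75 = 1.846442
a = ȳ − b·x̄ = 26.615 − 1.846442·11.75 = 4.919305
Set a + b·x = 16.59: x = (16.59 − 4.919305) / 1.846442 = 6.320639

6.321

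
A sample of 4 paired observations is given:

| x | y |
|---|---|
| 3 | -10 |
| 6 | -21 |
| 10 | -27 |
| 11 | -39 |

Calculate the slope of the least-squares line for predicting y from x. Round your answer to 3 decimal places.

n = 4, Σx = 30, Σy = -97, Σxy = -855, Σx² = 266
Sxx = Σx² − (Σx)²/n = 266 − 225 = 41
Sxy = Σxy − (Σx)(Σy)/n = -855 − (-727.5) = -127.5
b = Sxy/Sxx = -127.5/41 = -3.109756

-3.110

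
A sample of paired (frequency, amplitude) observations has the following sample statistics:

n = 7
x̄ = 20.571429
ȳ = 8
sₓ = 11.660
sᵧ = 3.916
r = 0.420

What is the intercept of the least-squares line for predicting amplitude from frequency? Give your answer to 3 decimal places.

5.098

b = r · sᵧ/sₓ = 0.42 · 3.916/11.66 = 0.141057
a = ȳ − b·x̄ = 8 − 0.141057·20.571429 = 5.098264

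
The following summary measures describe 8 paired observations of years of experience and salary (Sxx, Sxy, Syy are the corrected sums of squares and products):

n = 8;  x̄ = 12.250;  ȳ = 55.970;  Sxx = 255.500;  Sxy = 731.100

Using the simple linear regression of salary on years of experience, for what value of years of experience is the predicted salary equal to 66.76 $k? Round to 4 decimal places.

b = Sxy/Sxx = 731.1/255.5 = 2.861448
a = ȳ − b·x̄ = 55.97 − 2.861448·12.25 = 20.917260
Set a + b·x = 66.76: x = (66.76 − 20.917260) / 2.861448 = 16.020818

16.0208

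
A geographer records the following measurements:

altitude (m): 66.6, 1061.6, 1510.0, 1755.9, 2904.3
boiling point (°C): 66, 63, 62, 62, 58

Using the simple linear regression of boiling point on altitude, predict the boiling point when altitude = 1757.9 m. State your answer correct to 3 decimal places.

n = 5, Σx = 7298.4, Σy = 311, Σxy = 442211.6, Σx² = 14929673.42
Sxx = Σx² − (Σx)²/n = 14929673.42 − 10653328.512 = 4276344.908
Sxy = Σxy − (Σx)(Σy)/n = 442211.6 − 453960.48 = -11748.88
b = Sxy/Sxx = -11748.88/4276344.908 = -0.002747
a = ȳ − b·x̄ = 62.2 − (-0.002747)·1459.68 = 66.210342
ŷ(1757.9) = a + b·1757.9 = 66.210342 + (-0.002747)·1757.9 = 61.380667

61.381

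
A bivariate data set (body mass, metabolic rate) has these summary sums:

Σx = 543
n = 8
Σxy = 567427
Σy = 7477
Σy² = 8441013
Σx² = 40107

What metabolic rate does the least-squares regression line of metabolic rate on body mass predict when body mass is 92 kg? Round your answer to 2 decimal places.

1379.34

Sxx = Σx² − (Σx)²/n = 40107 − 36856.125 = 3250.875
Sxy = Σxy − (Σx)(Σy)/n = 567427 − 507501.375 = 59925.625
b = Sxy/Sxx = 59925.625/3250.875 = 18.433691
a = ȳ − b·x̄ = 934.625 − 18.433691·67.875 = -316.561772
ŷ(92) = a + b·92 = -316.561772 + 18.433691·92 = 1379.337794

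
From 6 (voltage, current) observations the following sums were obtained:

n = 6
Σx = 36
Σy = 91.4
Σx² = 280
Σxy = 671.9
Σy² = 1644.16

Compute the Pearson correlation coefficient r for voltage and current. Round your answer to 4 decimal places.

Sxx = Σx² − (Σx)²/n = 280 − 216 = 64
Sxy = Σxy − (Σx)(Σy)/n = 671.9 − 548.4 = 123.5
Syy = Σy² − (Σy)²/n = 1644.16 − 1392.326667 = 251.833333
r = Sxy/√(Sxx·Syy) = 123.5/√(16117.333333) = 123.5/126.954060 = 0.972793

0.9728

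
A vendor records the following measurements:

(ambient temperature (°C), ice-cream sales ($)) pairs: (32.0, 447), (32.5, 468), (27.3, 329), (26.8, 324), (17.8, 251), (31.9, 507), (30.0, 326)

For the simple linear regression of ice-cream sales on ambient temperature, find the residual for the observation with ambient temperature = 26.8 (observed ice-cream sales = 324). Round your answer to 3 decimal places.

n = 7, Σx = 198.3, Σy = 2652, Σxy = 77600, Σx² = 5778.23
Sxx = Σx² − (Σx)²/n = 5778.23 − 5617.555714 = 160.674286
Sxy = Σxy − (Σx)(Σy)/n = 77600 − 75127.371429 = 2472.628571
b = Sxy/Sxx = 2472.628571/160.674286 = 15.389075
a = ȳ − b·x̄ = 378.857143 − 15.389075·28.328571 = -57.093357
ŷ(26.8) = -57.093357 + 15.389075·26.8 = 355.333843
residual = y − ŷ = 324 − 355.333843 = -31.333843

-31.334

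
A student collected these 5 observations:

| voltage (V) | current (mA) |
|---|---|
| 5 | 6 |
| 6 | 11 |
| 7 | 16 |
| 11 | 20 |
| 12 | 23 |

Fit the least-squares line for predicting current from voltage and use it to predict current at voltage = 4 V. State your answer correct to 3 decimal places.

n = 5, Σx = 41, Σy = 76, Σxy = 704, Σx² = 375
Sxx = Σx² − (Σx)²/n = 375 − 336.2 = 38.8
Sxy = Σxy − (Σx)(Σy)/n = 704 − 623.2 = 80.8
b = Sxy/Sxx = 80.8/38.8 = 2.082474
a = ȳ − b·x̄ = 15.2 − 2.082474·8.2 = -1.876289
ŷ(4) = a + b·4 = -1.876289 + 2.082474·4 = 6.453608

6.454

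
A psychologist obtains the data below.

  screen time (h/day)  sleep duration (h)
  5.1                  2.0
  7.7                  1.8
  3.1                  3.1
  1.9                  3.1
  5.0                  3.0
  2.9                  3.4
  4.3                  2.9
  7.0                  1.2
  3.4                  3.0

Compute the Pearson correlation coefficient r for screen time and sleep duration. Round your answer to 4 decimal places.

-0.8651

n = 9, Σx = 40.4, Σy = 23.5, Σxy = 95.49, Σx² = 210.98, Σy² = 65.87
Sxx = Σx² − (Σx)²/n = 210.98 − 181.351111 = 29.628889
Sxy = Σxy − (Σx)(Σy)/n = 95.49 − 105.488889 = -9.998889
Syy = Σy² − (Σy)²/n = 65.87 − 61.361111 = 4.508889
r = Sxy/√(Sxx·Syy) = -9.998889/√(133.593368) = -9.998889/11.558260 = -0.865086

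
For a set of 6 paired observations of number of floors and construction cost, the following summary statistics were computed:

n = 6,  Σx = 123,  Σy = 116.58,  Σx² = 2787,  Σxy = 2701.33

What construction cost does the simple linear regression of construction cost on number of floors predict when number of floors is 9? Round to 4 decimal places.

Sxx = Σx² − (Σx)²/n = 2787 − 2521.5 = 265.5
Sxy = Σxy − (Σx)(Σy)/n = 2701.33 − 2389.89 = 311.44
b = Sxy/Sxx = 311.44/265.5 = 1.173032
a = ȳ − b·x̄ = 19.43 − 1.173032·20.5 = -4.617156
ŷ(9) = a + b·9 = -4.617156 + 1.173032·9 = 5.940132

5.9401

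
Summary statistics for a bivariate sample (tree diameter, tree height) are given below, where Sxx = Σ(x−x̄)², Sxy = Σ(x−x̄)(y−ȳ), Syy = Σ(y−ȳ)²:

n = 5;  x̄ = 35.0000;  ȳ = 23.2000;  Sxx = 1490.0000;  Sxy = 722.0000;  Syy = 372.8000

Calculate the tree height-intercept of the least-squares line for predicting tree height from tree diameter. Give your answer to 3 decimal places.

6.240

b = Sxy/Sxx = 722/1490 = 0.484564
a = ȳ − b·x̄ = 23.2 − 0.484564·35 = 6.240268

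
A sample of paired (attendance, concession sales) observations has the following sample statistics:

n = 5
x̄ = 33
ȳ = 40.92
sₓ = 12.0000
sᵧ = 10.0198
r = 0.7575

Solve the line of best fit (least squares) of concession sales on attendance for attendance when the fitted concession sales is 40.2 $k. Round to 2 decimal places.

b = r · sᵧ/sₓ = 0.7575 · 10.0198/12 = 0.632500
a = ȳ − b·x̄ = 40.92 − 0.632500·33 = 20.047504
Set a + b·x = 40.2: x = (40.2 − 20.047504) / 0.632500 = 31.861660

31.86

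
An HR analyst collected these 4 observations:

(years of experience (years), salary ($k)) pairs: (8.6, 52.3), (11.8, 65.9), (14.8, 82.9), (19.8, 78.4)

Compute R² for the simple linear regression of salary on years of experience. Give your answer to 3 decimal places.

n = 4, Σx = 55, Σy = 279.5, Σxy = 4006.64, Σx² = 824.28, Σy² = 20097.07
Sxx = Σx² − (Σx)²/n = 824.28 − 756.25 = 68.03
Sxy = Σxy − (Σx)(Σy)/n = 4006.64 − 3843.125 = 163.515
Syy = Σy² − (Σy)²/n = 20097.07 − 19530.0625 = 567.0075
R² = Sxy²/(Sxx·Syy) = (163.515)²/(68.03·567.0075) = 0.693148

0.693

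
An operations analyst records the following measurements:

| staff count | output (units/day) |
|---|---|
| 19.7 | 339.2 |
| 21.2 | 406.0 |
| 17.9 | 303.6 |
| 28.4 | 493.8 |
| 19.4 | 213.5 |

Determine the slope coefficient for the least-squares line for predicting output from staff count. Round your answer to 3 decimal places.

21.272

n = 5, Σx = 106.6, Σy = 1756.1, Σxy = 38889.7, Σx² = 2340.86
Sxx = Σx² − (Σx)²/n = 2340.86 − 2272.712 = 68.148
Sxy = Σxy − (Σx)(Σy)/n = 38889.7 − 37440.052 = 1449.648
b = Sxy/Sxx = 1449.648/68.148 = 21.272055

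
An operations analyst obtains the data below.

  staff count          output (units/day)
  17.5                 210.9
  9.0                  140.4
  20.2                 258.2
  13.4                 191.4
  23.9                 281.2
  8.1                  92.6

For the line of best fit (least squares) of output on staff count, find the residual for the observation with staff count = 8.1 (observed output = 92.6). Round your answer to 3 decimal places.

n = 6, Σx = 92.1, Σy = 1174.7, Σxy = 20205.49, Σx² = 1611.67
Sxx = Σx² − (Σx)²/n = 1611.67 − 1413.735 = 197.935
Sxy = Σxy − (Σx)(Σy)/n = 20205.49 − 18031.645 = 2173.845
b = Sxy/Sxx = 2173.845/197.935 = 10.982621
a = ȳ − b·x̄ = 195.783333 − 10.982621·15.35 = 27.200108
ŷ(8.1) = 27.200108 + 10.982621·8.1 = 116.159334
residual = y − ŷ = 92.6 − 116.159334 = -23.559334

-23.559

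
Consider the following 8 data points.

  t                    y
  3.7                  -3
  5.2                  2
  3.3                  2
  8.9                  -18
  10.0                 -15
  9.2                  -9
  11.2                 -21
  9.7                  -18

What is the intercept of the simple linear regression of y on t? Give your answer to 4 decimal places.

n = 8, Σx = 61.2, Σy = -80, Σxy = -796.9, Σx² = 535
Sxx = Σx² − (Σx)²/n = 535 − 468.18 = 66.82
Sxy = Σxy − (Σx)(Σy)/n = -796.9 − (-612) = -184.9
b = Sxy/Sxx = -184.9/66.82 = -2.767136
a = ȳ − b·x̄ = -10 − (-2.767136)·7.65 = 11.168587

11.1686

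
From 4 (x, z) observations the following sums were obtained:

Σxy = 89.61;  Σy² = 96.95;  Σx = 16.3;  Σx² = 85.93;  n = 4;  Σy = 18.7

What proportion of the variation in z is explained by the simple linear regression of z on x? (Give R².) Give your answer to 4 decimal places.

Sxx = Σx² − (Σx)²/n = 85.93 − 66.4225 = 19.5075
Sxy = Σxy − (Σx)(Σy)/n = 89.61 − 76.2025 = 13.4075
Syy = Σy² − (Σy)²/n = 96.95 − 87.4225 = 9.5275
R² = Sxy²/(Sxx·Syy) = (13.4075)²/(19.5075·9.5275) = 0.967197

0.9672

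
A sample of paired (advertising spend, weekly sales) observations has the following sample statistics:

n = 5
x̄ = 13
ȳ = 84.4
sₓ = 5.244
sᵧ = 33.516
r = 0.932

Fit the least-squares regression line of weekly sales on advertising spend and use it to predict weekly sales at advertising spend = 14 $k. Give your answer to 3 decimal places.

b = r · sᵧ/sₓ = 0.932 · 33.516/5.244 = 5.956696
a = ȳ − b·x̄ = 84.4 − 5.956696·13 = 6.962957
ŷ(14) = a + b·14 = 6.962957 + 5.956696·14 = 90.356696

90.357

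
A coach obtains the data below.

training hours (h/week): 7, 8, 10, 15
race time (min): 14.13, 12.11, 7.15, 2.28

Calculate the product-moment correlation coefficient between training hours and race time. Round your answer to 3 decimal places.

n = 4, Σx = 40, Σy = 35.67, Σxy = 301.49, Σx² = 438, Σy² = 402.6299
Sxx = Σx² − (Σx)²/n = 438 − 400 = 38
Sxy = Σxy − (Σx)(Σy)/n = 301.49 − 356.7 = -55.21
Syy = Σy² − (Σy)²/n = 402.6299 − 318.087225 = 84.542675
r = Sxy/√(Sxx·Syy) = -55.21/√(3212.62165) = -55.21/56.679993 = -0.974065

-0.974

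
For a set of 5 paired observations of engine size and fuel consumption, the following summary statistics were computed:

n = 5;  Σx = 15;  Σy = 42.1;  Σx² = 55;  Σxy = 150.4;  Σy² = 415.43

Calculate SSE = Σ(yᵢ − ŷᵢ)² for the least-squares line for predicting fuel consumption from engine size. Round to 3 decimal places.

Sxx = Σx² − (Σx)²/n = 55 − 45 = 10
Sxy = Σxy − (Σx)(Σy)/n = 150.4 − 126.3 = 24.1
Syy = Σy² − (Σy)²/n = 415.43 − 354.482 = 60.948
b = Sxy/Sxx = 24.1/10 = 2.41
SSE = Syy − b·Sxy = 60.948 − 2.41·24.1 = 2.867

2.867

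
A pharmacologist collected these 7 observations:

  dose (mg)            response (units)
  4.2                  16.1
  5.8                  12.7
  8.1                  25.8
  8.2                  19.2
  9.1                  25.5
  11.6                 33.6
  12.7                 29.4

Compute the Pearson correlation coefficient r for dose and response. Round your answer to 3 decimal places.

n = 7, Σx = 59.7, Σy = 162.3, Σxy = 1502.89, Σx² = 562.79, Σy² = 4098.35
Sxx = Σx² − (Σx)²/n = 562.79 − 509.155714 = 53.634286
Sxy = Σxy − (Σx)(Σy)/n = 1502.89 − 1384.187143 = 118.702857
Syy = Σy² − (Σy)²/n = 4098.35 − 3763.041429 = 335.308571
r = Sxy/√(Sxx·Syy) = 118.702857/√(17984.035722) = 118.702857/134.104570 = 0.885151

0.885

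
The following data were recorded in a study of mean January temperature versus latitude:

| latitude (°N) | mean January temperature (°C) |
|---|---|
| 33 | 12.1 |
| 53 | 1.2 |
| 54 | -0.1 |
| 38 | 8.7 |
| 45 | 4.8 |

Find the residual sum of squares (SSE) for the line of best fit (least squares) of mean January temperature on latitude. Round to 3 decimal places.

n = 5, Σx = 223, Σy = 26.7, Σxy = 1004.1, Σx² = 10283, Σy² = 246.59
Sxx = Σx² − (Σx)²/n = 10283 − 9945.8 = 337.2
Sxy = Σxy − (Σx)(Σy)/n = 1004.1 − 1190.82 = -186.72
Syy = Σy² − (Σy)²/n = 246.59 − 142.578 = 104.012
b = Sxy/Sxx = -186.72/337.2 = -0.553737
SSE = Syy − b·Sxy = 104.012 − (-0.553737)·(-186.72) = 0.618292

0.618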